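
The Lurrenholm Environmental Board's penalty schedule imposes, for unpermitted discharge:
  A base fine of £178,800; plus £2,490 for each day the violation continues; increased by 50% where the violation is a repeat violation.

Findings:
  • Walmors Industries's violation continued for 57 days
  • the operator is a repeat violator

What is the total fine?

£481,095

Per-day component: 57 × £2,490 = £141,930
Base plus per-day: £178,800 + £141,930 = £320,730
Enhancement: 50% of £320,730 = £160,365
Enhanced fine: £320,730 + £160,365 = £481,095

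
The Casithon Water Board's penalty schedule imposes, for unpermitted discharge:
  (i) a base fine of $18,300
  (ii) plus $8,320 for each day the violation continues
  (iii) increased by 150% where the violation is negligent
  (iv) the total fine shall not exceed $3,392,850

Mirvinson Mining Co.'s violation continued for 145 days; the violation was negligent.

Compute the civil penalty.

$3,061,750

Per-day component: 145 × $8,320 = $1,206,400
Base plus per-day: $18,300 + $1,206,400 = $1,224,700
Enhancement: 150% of $1,224,700 = $1,837,050
Enhanced fine: $1,224,700 + $1,837,050 = $3,061,750
Cap at $3,392,850: $3,061,750 is within the cap, no reduction.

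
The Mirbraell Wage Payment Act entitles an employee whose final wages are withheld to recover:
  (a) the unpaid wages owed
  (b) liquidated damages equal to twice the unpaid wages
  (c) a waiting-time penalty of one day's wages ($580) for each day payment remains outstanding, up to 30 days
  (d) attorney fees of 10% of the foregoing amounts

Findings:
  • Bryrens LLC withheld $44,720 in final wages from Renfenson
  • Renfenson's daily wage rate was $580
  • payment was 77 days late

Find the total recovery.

Doubled: 2 × $44,720 = $89,440
Penalty days: min(77, 30) = 30
Waiting-time penalty: 30 × $580 = $17,400
Subtotal: $44,720 + $89,440 + $17,400 = $151,560
Attorney fees: 10% of $151,560 = $15,156
Total award: $151,560 + $15,156 = $166,716

$166,716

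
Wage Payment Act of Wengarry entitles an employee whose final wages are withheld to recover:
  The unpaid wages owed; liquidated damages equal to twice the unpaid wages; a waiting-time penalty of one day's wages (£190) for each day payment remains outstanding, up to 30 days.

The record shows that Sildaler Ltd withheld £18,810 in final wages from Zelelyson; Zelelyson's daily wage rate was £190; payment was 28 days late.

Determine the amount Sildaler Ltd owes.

Doubled: 2 × £18,810 = £37,620
Penalty days: min(28, 30) = 28
Waiting-time penalty: 28 × £190 = £5,320
Total award: £18,810 + £37,620 + £5,320 = £61,750

£61,750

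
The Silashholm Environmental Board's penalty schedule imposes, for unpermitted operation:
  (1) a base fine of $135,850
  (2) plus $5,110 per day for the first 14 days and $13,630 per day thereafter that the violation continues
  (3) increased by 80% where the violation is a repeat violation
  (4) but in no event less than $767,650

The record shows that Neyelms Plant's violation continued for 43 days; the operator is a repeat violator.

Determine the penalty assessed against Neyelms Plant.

First 14 days: 14 × $5,110 = $71,540
Remaining days: (43 − 14) × $13,630 = $395,270
Per-day component: $71,540 + $395,270 = $466,810
Base plus per-day: $135,850 + $466,810 = $602,660
Enhancement: 80% of $602,660 = $482,128
Enhanced fine: $602,660 + $482,128 = $1,084,788
Minimum $767,650: $1,084,788 meets the minimum, no increase.

$1,084,788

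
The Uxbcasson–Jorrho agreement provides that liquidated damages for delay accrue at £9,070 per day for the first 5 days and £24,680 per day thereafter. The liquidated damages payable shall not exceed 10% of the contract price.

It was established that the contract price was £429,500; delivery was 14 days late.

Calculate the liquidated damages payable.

First 5 days: 5 × £9,070 = £45,350
Remaining days: (14 − 5) × £24,680 = £222,120
Accrued per-day damages: £45,350 + £222,120 = £267,470
Cap: 10% of £429,500 = £42,950
Cap at £42,950: £267,470 exceeds the cap → £42,950

£42,950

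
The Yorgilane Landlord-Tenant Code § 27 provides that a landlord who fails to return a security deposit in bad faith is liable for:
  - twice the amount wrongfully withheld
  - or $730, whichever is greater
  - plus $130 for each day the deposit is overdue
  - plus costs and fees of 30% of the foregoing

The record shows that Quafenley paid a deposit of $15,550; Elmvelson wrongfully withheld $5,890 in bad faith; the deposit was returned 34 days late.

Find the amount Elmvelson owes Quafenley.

$21,060

Doubled: 2 × $5,890 = $11,780
Minimum $730: $11,780 meets the minimum, no increase.
Late-return penalty: 34 × $130 = $4,420
Damages plus late penalty: $11,780 + $4,420 = $16,200
Costs and fees: 30% of $16,200 = $4,860
Total recovery: $16,200 + $4,860 = $21,060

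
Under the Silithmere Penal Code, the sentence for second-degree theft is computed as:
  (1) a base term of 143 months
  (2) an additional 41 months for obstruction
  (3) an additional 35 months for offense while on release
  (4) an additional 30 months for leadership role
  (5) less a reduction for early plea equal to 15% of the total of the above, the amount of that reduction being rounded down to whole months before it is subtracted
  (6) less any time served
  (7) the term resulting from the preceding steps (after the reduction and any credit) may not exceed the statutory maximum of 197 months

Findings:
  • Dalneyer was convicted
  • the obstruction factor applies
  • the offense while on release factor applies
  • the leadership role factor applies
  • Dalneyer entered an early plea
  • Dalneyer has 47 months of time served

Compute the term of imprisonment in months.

Sentence: 165 months

Obstruction enhancement: +41 months
Offense while on release enhancement: +35 months
Leadership role enhancement: +30 months
Adjusted term: 143 months + 41 months + 35 months + 30 months = 249 months
Early plea reduction: 15% of 249 months = 37 months (rounded down)
After reduction: 249 − 37 = 212 months
Less time served: 212 months − 47 months = 165 months
Cap at 197 months: 165 months is within the cap, no reduction.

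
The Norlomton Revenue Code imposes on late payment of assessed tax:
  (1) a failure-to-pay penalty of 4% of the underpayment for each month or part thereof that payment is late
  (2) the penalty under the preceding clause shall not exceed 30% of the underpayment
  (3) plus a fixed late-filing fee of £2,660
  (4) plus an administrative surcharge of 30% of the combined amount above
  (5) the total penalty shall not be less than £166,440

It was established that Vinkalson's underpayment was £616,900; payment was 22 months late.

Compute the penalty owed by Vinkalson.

Accrued rate: 4% × 22 = 88%, capped at 30% → 30%
Failure-to-pay penalty: 30% of £616,900 = £185,070
Penalty before surcharge: £185,070 + £2,660 = £187,730
Administrative surcharge: 30% of £187,730 = £56,319
Total penalty: £187,730 + £56,319 = £244,049
Minimum £166,440: £244,049 meets the minimum, no increase.

£244,049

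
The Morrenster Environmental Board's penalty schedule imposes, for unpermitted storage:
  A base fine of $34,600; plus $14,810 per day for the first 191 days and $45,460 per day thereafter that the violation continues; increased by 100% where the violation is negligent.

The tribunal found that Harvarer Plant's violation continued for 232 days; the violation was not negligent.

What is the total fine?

$4,727,170

First 191 days: 191 × $14,810 = $2,828,710
Remaining days: (232 − 191) × $45,460 = $1,863,860
Per-day component: $2,828,710 + $1,863,860 = $4,692,570
Base plus per-day: $34,600 + $4,692,570 = $4,727,170
The violation was not negligent: no 100% increase.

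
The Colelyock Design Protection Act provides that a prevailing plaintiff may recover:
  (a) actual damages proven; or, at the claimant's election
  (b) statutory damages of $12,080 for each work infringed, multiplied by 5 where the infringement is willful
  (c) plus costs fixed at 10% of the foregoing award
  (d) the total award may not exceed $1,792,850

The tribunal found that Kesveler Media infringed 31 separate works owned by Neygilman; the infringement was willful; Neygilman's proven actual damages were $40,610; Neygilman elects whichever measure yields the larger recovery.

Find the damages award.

Statutory damages: 31 × $12,080 = $374,480
Multiplied by 5: 5 × $374,480 = $1,872,400
Greater of actual damages ($40,610) or enhanced statutory damages ($1,872,400): $1,872,400
Costs: 10% of $1,872,400 = $187,240
Award plus costs: $1,872,400 + $187,240 = $2,059,640
Cap at $1,792,850: $2,059,640 exceeds the cap → $1,792,850

$1,792,850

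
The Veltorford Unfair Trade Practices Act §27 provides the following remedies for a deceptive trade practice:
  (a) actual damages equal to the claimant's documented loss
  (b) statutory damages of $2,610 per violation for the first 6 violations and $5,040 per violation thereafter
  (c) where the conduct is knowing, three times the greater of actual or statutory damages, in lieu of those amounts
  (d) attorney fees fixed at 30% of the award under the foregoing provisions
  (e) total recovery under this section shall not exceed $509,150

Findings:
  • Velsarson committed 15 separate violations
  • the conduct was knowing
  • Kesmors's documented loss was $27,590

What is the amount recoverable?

$237,978

First 6 violations: 6 × $2,610 = $15,660
Remaining violations: (15 − 6) × $5,040 = $45,360
Statutory damages: $15,660 + $45,360 = $61,020
Greater of actual damages ($27,590) or statutory damages ($61,020): $61,020
Trebled: 3 × $61,020 = $183,060
Attorney fees: 30% of $183,060 = $54,918
Total before cap: $183,060 + $54,918 = $237,978
Cap at $509,150: $237,978 is within the cap, no reduction.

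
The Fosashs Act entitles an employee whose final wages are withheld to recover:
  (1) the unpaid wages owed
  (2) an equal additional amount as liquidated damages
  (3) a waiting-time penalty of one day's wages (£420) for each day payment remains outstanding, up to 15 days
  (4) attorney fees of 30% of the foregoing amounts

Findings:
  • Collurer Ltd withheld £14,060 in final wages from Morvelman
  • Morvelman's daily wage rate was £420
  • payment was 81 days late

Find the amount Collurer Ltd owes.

£44,746

Liquidated damages (equal amount): £14,060
Penalty days: min(81, 15) = 15
Waiting-time penalty: 15 × £420 = £6,300
Subtotal: £14,060 + £14,060 + £6,300 = £34,420
Attorney fees: 30% of £34,420 = £10,326
Total award: £34,420 + £10,326 = £44,746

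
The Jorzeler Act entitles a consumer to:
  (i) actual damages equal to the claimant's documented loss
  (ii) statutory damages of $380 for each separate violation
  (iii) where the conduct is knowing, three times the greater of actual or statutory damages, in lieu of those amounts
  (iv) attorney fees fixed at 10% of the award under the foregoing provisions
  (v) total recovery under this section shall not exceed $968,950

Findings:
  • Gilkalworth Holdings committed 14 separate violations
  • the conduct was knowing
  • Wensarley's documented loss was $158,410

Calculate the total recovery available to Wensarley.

Statutory damages: 14 × $380 = $5,320
Greater of actual damages ($158,410) or statutory damages ($5,320): $158,410
Trebled: 3 × $158,410 = $475,230
Attorney fees: 10% of $475,230 = $47,523
Total before cap: $475,230 + $47,523 = $522,753
Cap at $968,950: $522,753 is within the cap, no reduction.

$522,753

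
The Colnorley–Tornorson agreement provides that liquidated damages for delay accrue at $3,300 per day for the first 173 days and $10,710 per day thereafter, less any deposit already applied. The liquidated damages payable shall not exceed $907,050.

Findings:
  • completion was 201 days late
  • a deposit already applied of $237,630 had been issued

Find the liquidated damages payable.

First 173 days: 173 × $3,300 = $570,900
Remaining days: (201 − 173) × $10,710 = $299,880
Accrued per-day damages: $570,900 + $299,880 = $870,780
Less deposit already applied: $870,780 − $237,630 = $633,150
Cap at $907,050: $633,150 is within the cap, no reduction.

$633,150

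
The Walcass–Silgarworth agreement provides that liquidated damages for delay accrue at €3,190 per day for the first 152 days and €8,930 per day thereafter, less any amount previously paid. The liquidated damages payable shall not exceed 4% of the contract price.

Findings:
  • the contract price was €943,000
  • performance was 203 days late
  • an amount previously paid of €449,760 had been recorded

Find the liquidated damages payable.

€37,720

First 152 days: 152 × €3,190 = €484,880
Remaining days: (203 − 152) × €8,930 = €455,430
Accrued per-day damages: €484,880 + €455,430 = €940,310
Less amount previously paid: €940,310 − €449,760 = €490,550
Cap: 4% of €943,000 = €37,720
Cap at €37,720: €490,550 exceeds the cap → €37,720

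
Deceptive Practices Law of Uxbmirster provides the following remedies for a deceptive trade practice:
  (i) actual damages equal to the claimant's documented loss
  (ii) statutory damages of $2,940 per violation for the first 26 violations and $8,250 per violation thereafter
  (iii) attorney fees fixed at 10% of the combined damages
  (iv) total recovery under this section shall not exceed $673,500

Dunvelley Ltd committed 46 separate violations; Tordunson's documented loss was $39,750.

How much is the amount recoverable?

$309,309

First 26 violations: 26 × $2,940 = $76,440
Remaining violations: (46 − 26) × $8,250 = $165,000
Statutory damages: $76,440 + $165,000 = $241,440
Combined damages: $39,750 + $241,440 = $281,190
Attorney fees: 10% of $281,190 = $28,119
Total before cap: $281,190 + $28,119 = $309,309
Cap at $673,500: $309,309 is within the cap, no reduction.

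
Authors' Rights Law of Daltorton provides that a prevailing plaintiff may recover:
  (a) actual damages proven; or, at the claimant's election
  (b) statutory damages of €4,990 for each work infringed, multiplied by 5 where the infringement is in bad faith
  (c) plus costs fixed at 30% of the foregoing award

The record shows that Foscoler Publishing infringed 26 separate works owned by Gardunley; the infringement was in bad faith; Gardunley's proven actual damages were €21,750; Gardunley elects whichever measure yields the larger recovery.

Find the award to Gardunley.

€843,310

Statutory damages: 26 × €4,990 = €129,740
Multiplied by 5: 5 × €129,740 = €648,700
Greater of actual damages (€21,750) or enhanced statutory damages (€648,700): €648,700
Costs: 30% of €648,700 = €194,610
Award plus costs: €648,700 + €194,610 = €843,310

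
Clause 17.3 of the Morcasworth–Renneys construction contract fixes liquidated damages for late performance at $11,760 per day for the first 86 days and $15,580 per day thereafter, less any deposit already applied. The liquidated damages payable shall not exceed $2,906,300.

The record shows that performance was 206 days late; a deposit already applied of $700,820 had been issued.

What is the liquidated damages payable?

First 86 days: 86 × $11,760 = $1,011,360
Remaining days: (206 − 86) × $15,580 = $1,869,600
Accrued per-day damages: $1,011,360 + $1,869,600 = $2,880,960
Less deposit already applied: $2,880,960 − $700,820 = $2,180,140
Cap at $2,906,300: $2,180,140 is within the cap, no reduction.

$2,180,140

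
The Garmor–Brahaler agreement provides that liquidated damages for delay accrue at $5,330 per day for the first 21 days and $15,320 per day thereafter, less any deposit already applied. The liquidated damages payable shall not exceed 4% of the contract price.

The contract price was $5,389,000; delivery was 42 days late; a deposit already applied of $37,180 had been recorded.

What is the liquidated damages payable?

$215,560

First 21 days: 21 × $5,330 = $111,930
Remaining days: (42 − 21) × $15,320 = $321,720
Accrued per-day damages: $111,930 + $321,720 = $433,650
Less deposit already applied: $433,650 − $37,180 = $396,470
Cap: 4% of $5,389,000 = $215,560
Cap at $215,560: $396,470 exceeds the cap → $215,560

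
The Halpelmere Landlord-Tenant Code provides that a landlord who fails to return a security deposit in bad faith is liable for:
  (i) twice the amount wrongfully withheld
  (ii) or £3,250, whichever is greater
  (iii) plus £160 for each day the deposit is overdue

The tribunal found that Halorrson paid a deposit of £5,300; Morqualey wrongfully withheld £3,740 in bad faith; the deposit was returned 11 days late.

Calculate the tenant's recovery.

£9,240

Doubled: 2 × £3,740 = £7,480
Minimum £3,250: £7,480 meets the minimum, no increase.
Late-return penalty: 11 × £160 = £1,760
Damages plus late penalty: £7,480 + £1,760 = £9,240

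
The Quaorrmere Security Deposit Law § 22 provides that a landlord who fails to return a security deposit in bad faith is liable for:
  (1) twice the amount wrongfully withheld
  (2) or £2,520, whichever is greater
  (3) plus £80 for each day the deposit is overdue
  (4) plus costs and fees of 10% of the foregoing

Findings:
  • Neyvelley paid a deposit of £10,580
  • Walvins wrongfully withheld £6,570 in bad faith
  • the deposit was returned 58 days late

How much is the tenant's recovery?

Doubled: 2 × £6,570 = £13,140
Minimum £2,520: £13,140 meets the minimum, no increase.
Late-return penalty: 58 × £80 = £4,640
Damages plus late penalty: £13,140 + £4,640 = £17,780
Costs and fees: 10% of £17,780 = £1,778
Total recovery: £17,780 + £1,778 = £19,558

£19,558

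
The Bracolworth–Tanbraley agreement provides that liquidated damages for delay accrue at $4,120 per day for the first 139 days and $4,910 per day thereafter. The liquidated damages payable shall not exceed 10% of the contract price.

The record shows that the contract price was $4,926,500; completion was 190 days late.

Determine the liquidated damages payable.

First 139 days: 139 × $4,120 = $572,680
Remaining days: (190 − 139) × $4,910 = $250,410
Accrued per-day damages: $572,680 + $250,410 = $823,090
Cap: 10% of $4,926,500 = $492,650
Cap at $492,650: $823,090 exceeds the cap → $492,650

$492,650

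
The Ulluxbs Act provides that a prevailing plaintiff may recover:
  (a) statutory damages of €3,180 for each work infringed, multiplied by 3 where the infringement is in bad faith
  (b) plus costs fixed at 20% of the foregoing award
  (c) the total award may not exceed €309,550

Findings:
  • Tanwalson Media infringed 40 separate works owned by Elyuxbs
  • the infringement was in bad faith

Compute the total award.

€309,550

Statutory damages: 40 × €3,180 = €127,200
Trebled: 3 × €127,200 = €381,600
Costs: 20% of €381,600 = €76,320
Award plus costs: €381,600 + €76,320 = €457,920
Cap at €309,550: €457,920 exceeds the cap → €309,550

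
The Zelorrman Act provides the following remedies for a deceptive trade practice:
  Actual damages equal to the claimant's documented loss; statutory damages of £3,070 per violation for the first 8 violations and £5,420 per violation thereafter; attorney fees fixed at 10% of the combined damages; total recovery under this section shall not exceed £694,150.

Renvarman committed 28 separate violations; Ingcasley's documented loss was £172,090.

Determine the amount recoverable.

£335,555

First 8 violations: 8 × £3,070 = £24,560
Remaining violations: (28 − 8) × £5,420 = £108,400
Statutory damages: £24,560 + £108,400 = £132,960
Combined damages: £172,090 + £132,960 = £305,050
Attorney fees: 10% of £305,050 = £30,505
Total before cap: £305,050 + £30,505 = £335,555
Cap at £694,150: £335,555 is within the cap, no reduction.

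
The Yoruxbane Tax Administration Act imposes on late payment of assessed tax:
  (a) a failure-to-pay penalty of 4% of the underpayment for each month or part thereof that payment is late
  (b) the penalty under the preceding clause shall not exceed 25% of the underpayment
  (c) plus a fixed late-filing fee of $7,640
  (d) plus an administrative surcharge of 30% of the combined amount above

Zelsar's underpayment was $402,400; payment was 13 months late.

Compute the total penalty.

$140,712

Accrued rate: 4% × 13 = 52%, capped at 25% → 25%
Failure-to-pay penalty: 25% of $402,400 = $100,600
Penalty before surcharge: $100,600 + $7,640 = $108,240
Administrative surcharge: 30% of $108,240 = $32,472
Total penalty: $108,240 + $32,472 = $140,712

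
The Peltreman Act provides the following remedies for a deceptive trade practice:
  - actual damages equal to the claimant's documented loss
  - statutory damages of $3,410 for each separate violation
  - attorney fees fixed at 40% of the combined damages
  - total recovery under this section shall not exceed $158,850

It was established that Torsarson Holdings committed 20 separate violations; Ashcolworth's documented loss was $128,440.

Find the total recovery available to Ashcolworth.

Total recovery: $158,850

Statutory damages: 20 × $3,410 = $68,200
Combined damages: $128,440 + $68,200 = $196,640
Attorney fees: 40% of $196,640 = $78,656
Total before cap: $196,640 + $78,656 = $275,296
Cap at $158,850: $275,296 exceeds the cap → $158,850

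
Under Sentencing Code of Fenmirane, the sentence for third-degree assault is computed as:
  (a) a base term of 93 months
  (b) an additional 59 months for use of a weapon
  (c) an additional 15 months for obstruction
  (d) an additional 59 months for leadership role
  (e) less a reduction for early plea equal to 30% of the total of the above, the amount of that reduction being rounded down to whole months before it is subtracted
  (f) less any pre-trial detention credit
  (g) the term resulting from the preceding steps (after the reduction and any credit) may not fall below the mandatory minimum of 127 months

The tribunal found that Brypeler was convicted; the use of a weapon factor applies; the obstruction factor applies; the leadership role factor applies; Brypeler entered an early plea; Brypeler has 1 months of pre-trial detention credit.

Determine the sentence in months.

Use of a weapon enhancement: +59 months
Obstruction enhancement: +15 months
Leadership role enhancement: +59 months
Adjusted term: 93 months + 59 months + 15 months + 59 months = 226 months
Early plea reduction: 30% of 226 months = 67 months (rounded down)
After reduction: 226 − 67 = 159 months
Less pre-trial detention credit: 159 months − 1 months = 158 months
Minimum 127 months: 158 months meets the minimum, no increase.

158 months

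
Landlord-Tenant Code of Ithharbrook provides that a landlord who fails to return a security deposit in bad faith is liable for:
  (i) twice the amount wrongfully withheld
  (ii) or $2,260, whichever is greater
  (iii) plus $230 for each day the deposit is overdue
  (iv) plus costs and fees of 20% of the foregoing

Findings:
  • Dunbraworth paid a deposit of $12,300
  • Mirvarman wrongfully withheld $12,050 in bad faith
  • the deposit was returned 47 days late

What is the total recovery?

Doubled: 2 × $12,050 = $24,100
Minimum $2,260: $24,100 meets the minimum, no increase.
Late-return penalty: 47 × $230 = $10,810
Damages plus late penalty: $24,100 + $10,810 = $34,910
Costs and fees: 20% of $34,910 = $6,982
Total recovery: $34,910 + $6,982 = $41,892

$41,892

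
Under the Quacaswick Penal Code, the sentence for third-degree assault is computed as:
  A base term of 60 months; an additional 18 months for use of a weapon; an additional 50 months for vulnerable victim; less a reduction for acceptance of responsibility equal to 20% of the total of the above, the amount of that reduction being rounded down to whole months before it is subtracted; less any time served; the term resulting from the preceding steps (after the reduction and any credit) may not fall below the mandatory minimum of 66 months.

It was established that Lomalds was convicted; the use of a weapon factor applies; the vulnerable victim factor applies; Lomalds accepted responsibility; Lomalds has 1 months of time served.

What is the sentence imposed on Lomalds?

102 months

Use of a weapon enhancement: +18 months
Vulnerable victim enhancement: +50 months
Adjusted term: 60 months + 18 months + 50 months = 128 months
Acceptance of responsibility reduction: 20% of 128 months = 25 months (rounded down)
After reduction: 128 − 25 = 103 months
Less time served: 103 months − 1 months = 102 months
Minimum 66 months: 102 months meets the minimum, no increase.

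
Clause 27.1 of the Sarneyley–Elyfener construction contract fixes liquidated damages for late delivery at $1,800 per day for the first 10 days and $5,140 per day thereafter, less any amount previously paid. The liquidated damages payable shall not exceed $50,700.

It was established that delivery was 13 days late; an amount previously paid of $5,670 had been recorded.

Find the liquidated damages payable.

$27,750

First 10 days: 10 × $1,800 = $18,000
Remaining days: (13 − 10) × $5,140 = $15,420
Accrued per-day damages: $18,000 + $15,420 = $33,420
Less amount previously paid: $33,420 − $5,670 = $27,750
Cap at $50,700: $27,750 is within the cap, no reduction.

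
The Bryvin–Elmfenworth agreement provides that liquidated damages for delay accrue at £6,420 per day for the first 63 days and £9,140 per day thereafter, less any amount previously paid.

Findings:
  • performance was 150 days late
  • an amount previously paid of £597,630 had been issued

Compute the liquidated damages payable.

£602,010

First 63 days: 63 × £6,420 = £404,460
Remaining days: (150 − 63) × £9,140 = £795,180
Accrued per-day damages: £404,460 + £795,180 = £1,199,640
Less amount previously paid: £1,199,640 − £597,630 = £602,010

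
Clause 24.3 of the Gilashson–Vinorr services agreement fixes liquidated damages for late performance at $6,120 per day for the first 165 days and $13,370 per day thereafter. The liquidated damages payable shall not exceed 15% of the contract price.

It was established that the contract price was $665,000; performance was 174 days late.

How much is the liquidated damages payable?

Liquidated damages: $99,750

First 165 days: 165 × $6,120 = $1,009,800
Remaining days: (174 − 165) × $13,370 = $120,330
Accrued per-day damages: $1,009,800 + $120,330 = $1,130,130
Cap: 15% of $665,000 = $99,750
Cap at $99,750: $1,130,130 exceeds the cap → $99,750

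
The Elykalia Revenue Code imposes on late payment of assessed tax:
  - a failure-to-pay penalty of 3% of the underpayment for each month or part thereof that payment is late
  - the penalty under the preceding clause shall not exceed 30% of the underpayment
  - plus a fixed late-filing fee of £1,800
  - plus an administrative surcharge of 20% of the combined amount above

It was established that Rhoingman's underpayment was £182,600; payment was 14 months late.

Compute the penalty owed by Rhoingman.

£67,896

Accrued rate: 3% × 14 = 42%, capped at 30% → 30%
Failure-to-pay penalty: 30% of £182,600 = £54,780
Penalty before surcharge: £54,780 + £1,800 = £56,580
Administrative surcharge: 20% of £56,580 = £11,316
Total penalty: £56,580 + £11,316 = £67,896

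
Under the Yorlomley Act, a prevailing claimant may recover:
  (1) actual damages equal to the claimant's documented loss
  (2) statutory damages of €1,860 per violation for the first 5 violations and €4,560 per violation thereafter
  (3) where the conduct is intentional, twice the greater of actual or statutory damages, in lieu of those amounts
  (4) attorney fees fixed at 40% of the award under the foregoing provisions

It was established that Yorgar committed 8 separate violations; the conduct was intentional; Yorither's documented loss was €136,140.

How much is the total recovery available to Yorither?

First 5 violations: 5 × €1,860 = €9,300
Remaining violations: (8 − 5) × €4,560 = €13,680
Statutory damages: €9,300 + €13,680 = €22,980
Greater of actual damages (€136,140) or statutory damages (€22,980): €136,140
Doubled: 2 × €136,140 = €272,280
Attorney fees: 40% of €272,280 = €108,912
Total recovery: €272,280 + €108,912 = €381,192

€381,192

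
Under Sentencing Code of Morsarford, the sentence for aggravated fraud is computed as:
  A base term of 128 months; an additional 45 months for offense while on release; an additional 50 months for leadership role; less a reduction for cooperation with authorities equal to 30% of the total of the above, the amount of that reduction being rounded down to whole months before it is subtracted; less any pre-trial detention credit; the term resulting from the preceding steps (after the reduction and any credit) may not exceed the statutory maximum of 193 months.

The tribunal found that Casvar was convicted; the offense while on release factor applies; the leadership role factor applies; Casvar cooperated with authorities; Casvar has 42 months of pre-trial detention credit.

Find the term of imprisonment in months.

115 months

Offense while on release enhancement: +45 months
Leadership role enhancement: +50 months
Adjusted term: 128 months + 45 months + 50 months = 223 months
Cooperation with authorities reduction: 30% of 223 months = 66 months (rounded down)
After reduction: 223 − 66 = 157 months
Less pre-trial detention credit: 157 months − 42 months = 115 months
Cap at 193 months: 115 months is within the cap, no reduction.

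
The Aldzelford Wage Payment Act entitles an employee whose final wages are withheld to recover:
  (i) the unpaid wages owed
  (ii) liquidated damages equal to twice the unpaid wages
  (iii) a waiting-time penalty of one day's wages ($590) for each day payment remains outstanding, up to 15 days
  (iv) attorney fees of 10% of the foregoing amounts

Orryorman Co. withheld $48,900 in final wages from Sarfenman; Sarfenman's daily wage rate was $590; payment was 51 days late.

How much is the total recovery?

$171,105

Doubled: 2 × $48,900 = $97,800
Penalty days: min(51, 15) = 15
Waiting-time penalty: 15 × $590 = $8,850
Subtotal: $48,900 + $97,800 + $8,850 = $155,550
Attorney fees: 10% of $155,550 = $15,555
Total award: $155,550 + $15,555 = $171,105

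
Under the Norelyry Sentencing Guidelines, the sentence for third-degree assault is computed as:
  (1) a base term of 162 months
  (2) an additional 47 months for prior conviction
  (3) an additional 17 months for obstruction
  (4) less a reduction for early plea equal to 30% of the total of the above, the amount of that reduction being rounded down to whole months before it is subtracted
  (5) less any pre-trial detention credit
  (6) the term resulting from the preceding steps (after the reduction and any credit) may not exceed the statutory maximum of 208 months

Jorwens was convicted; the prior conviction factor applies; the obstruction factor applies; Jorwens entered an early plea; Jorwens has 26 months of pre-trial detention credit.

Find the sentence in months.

Prior conviction enhancement: +47 months
Obstruction enhancement: +17 months
Adjusted term: 162 months + 47 months + 17 months = 226 months
Early plea reduction: 30% of 226 months = 67 months (rounded down)
After reduction: 226 − 67 = 159 months
Less pre-trial detention credit: 159 months − 26 months = 133 months
Cap at 208 months: 133 months is within the cap, no reduction.

Sentence: 133 months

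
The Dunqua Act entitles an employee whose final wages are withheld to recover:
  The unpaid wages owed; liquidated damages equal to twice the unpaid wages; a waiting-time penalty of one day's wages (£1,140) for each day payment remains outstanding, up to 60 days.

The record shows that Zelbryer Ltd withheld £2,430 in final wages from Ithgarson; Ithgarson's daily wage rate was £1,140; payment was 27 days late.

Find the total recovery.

£38,070

Doubled: 2 × £2,430 = £4,860
Penalty days: min(27, 60) = 27
Waiting-time penalty: 27 × £1,140 = £30,780
Total award: £2,430 + £4,860 + £30,780 = £38,070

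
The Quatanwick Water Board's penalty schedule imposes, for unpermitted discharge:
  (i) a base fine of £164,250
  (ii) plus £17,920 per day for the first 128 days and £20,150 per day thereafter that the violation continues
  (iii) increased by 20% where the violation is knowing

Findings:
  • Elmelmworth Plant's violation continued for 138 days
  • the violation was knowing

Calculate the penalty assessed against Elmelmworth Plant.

First 128 days: 128 × £17,920 = £2,293,760
Remaining days: (138 − 128) × £20,150 = £201,500
Per-day component: £2,293,760 + £201,500 = £2,495,260
Base plus per-day: £164,250 + £2,495,260 = £2,659,510
Enhancement: 20% of £2,659,510 = £531,902
Enhanced fine: £2,659,510 + £531,902 = £3,191,412

Civil penalty: £3,191,412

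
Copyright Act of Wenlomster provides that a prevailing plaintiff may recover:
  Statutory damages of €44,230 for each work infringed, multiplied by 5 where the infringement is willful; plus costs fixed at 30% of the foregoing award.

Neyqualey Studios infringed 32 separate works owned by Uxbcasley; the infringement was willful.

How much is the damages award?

€9,199,840

Statutory damages: 32 × €44,230 = €1,415,360
Multiplied by 5: 5 × €1,415,360 = €7,076,800
Costs: 30% of €7,076,800 = €2,123,040
Award plus costs: €7,076,800 + €2,123,040 = €9,199,840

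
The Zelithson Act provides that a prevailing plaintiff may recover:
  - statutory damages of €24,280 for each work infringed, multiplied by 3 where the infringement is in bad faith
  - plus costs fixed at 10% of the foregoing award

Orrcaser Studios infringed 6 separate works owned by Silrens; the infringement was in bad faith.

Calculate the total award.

€480,744

Statutory damages: 6 × €24,280 = €145,680
Trebled: 3 × €145,680 = €437,040
Costs: 10% of €437,040 = €43,704
Award plus costs: €437,040 + €43,704 = €480,744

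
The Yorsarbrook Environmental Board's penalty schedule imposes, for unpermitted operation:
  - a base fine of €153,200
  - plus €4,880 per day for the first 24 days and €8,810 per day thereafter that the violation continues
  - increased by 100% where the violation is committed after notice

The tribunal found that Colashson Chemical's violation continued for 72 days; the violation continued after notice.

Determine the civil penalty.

€1,386,400

First 24 days: 24 × €4,880 = €117,120
Remaining days: (72 − 24) × €8,810 = €422,880
Per-day component: €117,120 + €422,880 = €540,000
Base plus per-day: €153,200 + €540,000 = €693,200
Enhancement: 100% of €693,200 = €693,200
Enhanced fine: €693,200 + €693,200 = €1,386,400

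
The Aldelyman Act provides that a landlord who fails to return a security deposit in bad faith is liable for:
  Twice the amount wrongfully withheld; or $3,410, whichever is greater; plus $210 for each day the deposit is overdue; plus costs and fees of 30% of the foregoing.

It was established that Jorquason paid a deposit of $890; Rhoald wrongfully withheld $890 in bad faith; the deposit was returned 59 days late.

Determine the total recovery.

$20,540

Doubled: 2 × $890 = $1,780
Minimum $3,410: $1,780 is below the minimum → $3,410
Late-return penalty: 59 × $210 = $12,390
Damages plus late penalty: $3,410 + $12,390 = $15,800
Costs and fees: 30% of $15,800 = $4,740
Total recovery: $15,800 + $4,740 = $20,540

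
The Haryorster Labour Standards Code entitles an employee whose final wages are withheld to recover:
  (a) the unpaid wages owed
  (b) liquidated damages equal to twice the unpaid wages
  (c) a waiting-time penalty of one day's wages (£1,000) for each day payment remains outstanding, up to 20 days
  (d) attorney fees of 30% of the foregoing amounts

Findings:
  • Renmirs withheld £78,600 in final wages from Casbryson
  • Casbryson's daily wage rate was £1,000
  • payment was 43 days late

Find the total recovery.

£332,540

Doubled: 2 × £78,600 = £157,200
Penalty days: min(43, 20) = 20
Waiting-time penalty: 20 × £1,000 = £20,000
Subtotal: £78,600 + £157,200 + £20,000 = £255,800
Attorney fees: 30% of £255,800 = £76,740
Total award: £255,800 + £76,740 = £332,540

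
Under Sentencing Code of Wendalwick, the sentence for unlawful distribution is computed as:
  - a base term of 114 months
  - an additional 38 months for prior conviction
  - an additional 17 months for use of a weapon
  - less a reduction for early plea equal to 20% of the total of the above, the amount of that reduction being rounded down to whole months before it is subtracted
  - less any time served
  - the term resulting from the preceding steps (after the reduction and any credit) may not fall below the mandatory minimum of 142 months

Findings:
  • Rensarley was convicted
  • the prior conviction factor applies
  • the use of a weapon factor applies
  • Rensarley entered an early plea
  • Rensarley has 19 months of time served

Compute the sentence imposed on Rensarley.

142 months

Prior conviction enhancement: +38 months
Use of a weapon enhancement: +17 months
Adjusted term: 114 months + 38 months + 17 months = 169 months
Early plea reduction: 20% of 169 months = 33 months (rounded down)
After reduction: 169 − 33 = 136 months
Less time served: 136 months − 19 months = 117 months
Minimum 142 months: 117 months is below the minimum → 142 months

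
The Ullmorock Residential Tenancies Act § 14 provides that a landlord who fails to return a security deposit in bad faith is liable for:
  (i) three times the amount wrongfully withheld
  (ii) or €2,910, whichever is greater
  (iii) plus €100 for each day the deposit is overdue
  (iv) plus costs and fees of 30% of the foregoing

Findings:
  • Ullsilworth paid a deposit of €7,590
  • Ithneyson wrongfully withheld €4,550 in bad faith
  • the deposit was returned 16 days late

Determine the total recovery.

Trebled: 3 × €4,550 = €13,650
Minimum €2,910: €13,650 meets the minimum, no increase.
Late-return penalty: 16 × €100 = €1,600
Damages plus late penalty: €13,650 + €1,600 = €15,250
Costs and fees: 30% of €15,250 = €4,575
Total recovery: €15,250 + €4,575 = €19,825

€19,825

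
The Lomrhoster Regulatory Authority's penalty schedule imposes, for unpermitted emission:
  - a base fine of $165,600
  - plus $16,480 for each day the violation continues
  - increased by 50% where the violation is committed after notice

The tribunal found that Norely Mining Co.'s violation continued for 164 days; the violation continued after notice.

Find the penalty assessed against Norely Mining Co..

Civil penalty: $4,302,480

Per-day component: 164 × $16,480 = $2,702,720
Base plus per-day: $165,600 + $2,702,720 = $2,868,320
Enhancement: 50% of $2,868,320 = $1,434,160
Enhanced fine: $2,868,320 + $1,434,160 = $4,302,480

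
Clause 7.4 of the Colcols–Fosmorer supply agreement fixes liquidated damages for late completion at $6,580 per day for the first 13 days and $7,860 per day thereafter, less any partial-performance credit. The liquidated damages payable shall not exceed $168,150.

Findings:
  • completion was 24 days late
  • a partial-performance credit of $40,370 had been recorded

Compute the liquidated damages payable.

First 13 days: 13 × $6,580 = $85,540
Remaining days: (24 − 13) × $7,860 = $86,460
Accrued per-day damages: $85,540 + $86,460 = $172,000
Less partial-performance credit: $172,000 − $40,370 = $131,630
Cap at $168,150: $131,630 is within the cap, no reduction.

Liquidated damages: $131,630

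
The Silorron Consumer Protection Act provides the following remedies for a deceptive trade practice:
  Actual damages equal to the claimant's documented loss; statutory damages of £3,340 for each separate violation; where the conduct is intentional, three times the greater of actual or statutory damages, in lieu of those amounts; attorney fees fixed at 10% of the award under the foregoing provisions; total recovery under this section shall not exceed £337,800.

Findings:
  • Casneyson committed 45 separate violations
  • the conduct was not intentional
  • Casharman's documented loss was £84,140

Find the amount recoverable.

Total recovery: £257,884

Statutory damages: 45 × £3,340 = £150,300
Conduct not intentional: the in-lieu enhancement does not apply.
Actual plus statutory damages: £84,140 + £150,300 = £234,440
Attorney fees: 10% of £234,440 = £23,444
Total before cap: £234,440 + £23,444 = £257,884
Cap at £337,800: £257,884 is within the cap, no reduction.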